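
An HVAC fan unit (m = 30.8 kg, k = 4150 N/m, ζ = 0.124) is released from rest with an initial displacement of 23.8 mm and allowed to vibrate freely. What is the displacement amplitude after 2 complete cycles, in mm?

4.95 mm

Logarithmic decrement δ = 2πζ/√(1 − ζ²) = 2π × 0.1240/√(1 − 0.0154) = 0.7852.
After n cycles, x_n/x₀ = e^(−nδ), so x_2 = 23.8 × e^(−2 × 0.7852) = 23.8 × 0.2080 = 4.950 mm.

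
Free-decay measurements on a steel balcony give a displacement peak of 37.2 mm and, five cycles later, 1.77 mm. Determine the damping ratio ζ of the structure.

Logarithmic decrement δ = (1/n)·ln(x₀/x_n) = (1/5)·ln(37.2/1.77) = (1/5)·ln(21.02) = 0.6091.
ζ = δ/√(4π² + δ²) = 0.6091/√(39.48 + 0.371) = 0.6091/6.313 = 0.09648.

0.0965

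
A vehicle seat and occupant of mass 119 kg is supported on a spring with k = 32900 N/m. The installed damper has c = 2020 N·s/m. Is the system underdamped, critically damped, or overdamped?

c_c = 2√(k·m) = 3957 N·s/m; ζ = c/c_c = 2020/3957 = 0.510.
Since ζ < 1 the system is underdamped.

underdamped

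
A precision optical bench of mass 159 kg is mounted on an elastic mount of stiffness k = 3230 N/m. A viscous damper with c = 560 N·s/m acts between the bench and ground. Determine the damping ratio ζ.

ω_n = √(k/m) = √(3230/159) = 4.507 rad/s.
Critical damping c_c = 2√(k·m) = 2√(3230 × 159) = 1433 N·s/m, so ζ = c/c_c = 560/1433 = 0.3907.

0.391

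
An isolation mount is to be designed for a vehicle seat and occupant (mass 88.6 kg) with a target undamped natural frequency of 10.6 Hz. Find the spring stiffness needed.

393000 N/m

ω_n = 2πf_n = 2π × 10.6 = 66.60 rad/s.
k = m·ω_n² = 88.6 × 66.60² = 88.6 × 4436 = 393000 N/m.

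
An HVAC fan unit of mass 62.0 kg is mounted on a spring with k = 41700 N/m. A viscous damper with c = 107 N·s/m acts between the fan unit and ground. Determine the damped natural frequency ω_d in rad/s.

25.9 rad/s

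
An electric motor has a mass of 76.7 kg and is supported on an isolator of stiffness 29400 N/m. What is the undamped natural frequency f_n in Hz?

ω_n = √(k/m) = √(29400/76.7) = √383.3 = 19.58 rad/s.
f_n = ω_n/(2π) = 19.58/6.283 = 3.116 Hz.

3.12 Hz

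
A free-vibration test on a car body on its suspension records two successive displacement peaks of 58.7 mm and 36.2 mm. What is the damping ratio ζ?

0.0767

Logarithmic decrement δ = (1/n)·ln(x₀/x_n) = (1/1)·ln(58.7/36.2) = (1/1)·ln(1.622) = 0.4834.
ζ = δ/√(4π² + δ²) = 0.4834/√(39.48 + 0.234) = 0.4834/6.302 = 0.07671.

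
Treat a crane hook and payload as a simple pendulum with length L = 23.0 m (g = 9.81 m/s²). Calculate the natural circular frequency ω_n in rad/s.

0.653 rad/s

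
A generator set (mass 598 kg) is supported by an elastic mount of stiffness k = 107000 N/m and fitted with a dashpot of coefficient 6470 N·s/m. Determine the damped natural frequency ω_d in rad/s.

12.2 rad/s

ω_n = √(k/m) = √(107000/598) = 13.38 rad/s.
Critical damping c_c = 2√(k·m) = 2√(107000 × 598) = 16000 N·s/m, so ζ = c/c_c = 6470/16000 = 0.4044.
ω_d = ω_n√(1 − ζ²) = 13.38 × √(1 − 0.164) = 12.23 rad/s.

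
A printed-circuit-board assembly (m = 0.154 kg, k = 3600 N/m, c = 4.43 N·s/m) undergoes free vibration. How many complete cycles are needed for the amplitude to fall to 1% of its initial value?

ζ = c/(2√(km)) = 4.43/(2√(3600 × 0.154)) = 4.43/47.09 = 0.09407.
Logarithmic decrement δ = 2πζ/√(1 − ζ²) = 2π × 0.09407/√(1 − 0.00885) = 0.5937.
x_n/x₀ = e^(−nδ) ≤ 0.01; take ln: n ≥ ln(1/0.01)/δ = 4.605/0.5937 = 7.757.
So 8 complete cycles are required.

8 cycles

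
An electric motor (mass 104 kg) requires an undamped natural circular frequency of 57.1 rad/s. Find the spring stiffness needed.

339000 N/m

k = m·ω_n² = 104 × 57.10² = 104 × 3260 = 339100 N/m.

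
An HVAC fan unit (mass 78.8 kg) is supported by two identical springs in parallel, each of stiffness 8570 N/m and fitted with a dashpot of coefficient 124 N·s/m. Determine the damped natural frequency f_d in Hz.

2.34 Hz

Parallel springs add: k_eq = 2 × 8570 = 17140 N/m.
ω_n = √(k_eq/m) = √(17140/78.8) = 14.75 rad/s.
Critical damping c_c = 2√(k_eq·m) = 2√(17140 × 78.8) = 2324 N·s/m, so ζ = c/c_c = 124/2324 = 0.05335.
ω_d = ω_n√(1 − ζ²) = 14.75 × √(1 − 0.00285) = 14.73 rad/s.
f_d = ω_d/(2π) = 2.344 Hz.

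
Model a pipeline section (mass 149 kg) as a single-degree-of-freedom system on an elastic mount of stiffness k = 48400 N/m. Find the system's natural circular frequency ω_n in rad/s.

ω_n = √(k/m) = √(48400/149) = √324.8 = 18.02 rad/s.

18.0 rad/s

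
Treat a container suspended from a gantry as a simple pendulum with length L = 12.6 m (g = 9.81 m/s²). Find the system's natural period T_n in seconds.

7.12 s

For a simple pendulum ω_n = √(g/L) = √(9.81/12.6) = √0.7786 = 0.8824 rad/s.
T_n = 2π/ω_n = 6.283/0.8824 = 7.121 s.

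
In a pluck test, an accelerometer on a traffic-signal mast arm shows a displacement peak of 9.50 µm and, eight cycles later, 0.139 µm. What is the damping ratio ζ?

0.0837

Logarithmic decrement δ = (1/n)·ln(x₀/x_n) = (1/8)·ln(9.50/0.139) = (1/8)·ln(68.35) = 0.5281.
ζ = δ/√(4π² + δ²) = 0.5281/√(39.48 + 0.279) = 0.5281/6.305 = 0.08375.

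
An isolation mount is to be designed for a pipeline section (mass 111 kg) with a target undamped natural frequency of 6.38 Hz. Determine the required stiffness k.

178000 N/m

ω_n = 2πf_n = 2π × 6.38 = 40.09 rad/s.
k = m·ω_n² = 111 × 40.09² = 111 × 1607 = 178400 N/m.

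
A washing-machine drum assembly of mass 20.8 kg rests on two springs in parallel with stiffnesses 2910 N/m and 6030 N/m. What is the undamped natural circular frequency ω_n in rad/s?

Parallel springs add: k_eq = 2910 + 6030 = 8940 N/m.
ω_n = √(k_eq/m) = √(8940/20.8) = √429.8 = 20.73 rad/s.

20.7 rad/s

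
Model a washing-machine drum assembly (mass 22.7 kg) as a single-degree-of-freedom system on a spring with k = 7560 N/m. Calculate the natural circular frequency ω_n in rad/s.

ω_n = √(k/m) = √(7560/22.7) = √333.0 = 18.25 rad/s.

18.2 rad/s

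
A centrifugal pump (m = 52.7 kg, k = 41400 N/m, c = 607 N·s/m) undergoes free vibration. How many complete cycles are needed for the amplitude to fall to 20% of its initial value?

2 cycles

ζ = c/(2√(km)) = 607/(2√(41400 × 52.7)) = 607/2954 = 0.2055.
Logarithmic decrement δ = 2πζ/√(1 − ζ²) = 2π × 0.2055/√(1 − 0.0422) = 1.319.
x_n/x₀ = e^(−nδ) ≤ 0.2; take ln: n ≥ ln(1/0.2)/δ = 1.609/1.319 = 1.220.
So 2 complete cycles are required.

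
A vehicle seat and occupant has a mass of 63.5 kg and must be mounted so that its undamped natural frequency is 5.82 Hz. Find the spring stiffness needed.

84900 N/m

ω_n = 2πf_n = 2π × 5.82 = 36.57 rad/s.
k = m·ω_n² = 63.5 × 36.57² = 63.5 × 1337 = 84910 N/m.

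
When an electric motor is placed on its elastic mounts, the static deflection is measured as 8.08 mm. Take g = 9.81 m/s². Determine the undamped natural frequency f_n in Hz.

ω_n = √(g/δ_st) = √(9.81/0.00808) = √1214 = 34.84 rad/s.
f_n = ω_n/(2π) = 34.84/6.283 = 5.546 Hz.

5.55 Hz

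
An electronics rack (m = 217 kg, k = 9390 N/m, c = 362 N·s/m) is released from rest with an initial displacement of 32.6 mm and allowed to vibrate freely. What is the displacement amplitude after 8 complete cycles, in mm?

0.0528 mm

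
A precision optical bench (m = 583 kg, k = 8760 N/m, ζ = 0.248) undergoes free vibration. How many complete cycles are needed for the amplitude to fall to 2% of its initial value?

3 cycles

Logarithmic decrement δ = 2πζ/√(1 − ζ²) = 2π × 0.2480/√(1 − 0.0615) = 1.608.
x_n/x₀ = e^(−nδ) ≤ 0.02; take ln: n ≥ ln(1/0.02)/δ = 3.912/1.608 = 2.432.
So 3 complete cycles are required.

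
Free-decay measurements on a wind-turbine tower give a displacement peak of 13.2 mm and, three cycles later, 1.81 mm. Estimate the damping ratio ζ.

0.105

Logarithmic decrement δ = (1/n)·ln(x₀/x_n) = (1/3)·ln(13.2/1.81) = (1/3)·ln(7.293) = 0.6623.
ζ = δ/√(4π² + δ²) = 0.6623/√(39.48 + 0.439) = 0.6623/6.318 = 0.1048.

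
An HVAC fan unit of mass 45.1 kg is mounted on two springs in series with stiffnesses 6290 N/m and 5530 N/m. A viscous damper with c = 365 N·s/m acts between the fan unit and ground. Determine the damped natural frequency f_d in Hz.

1.11 Hz

Series springs: 1/k_eq = 1/6290 + 1/5530 = 0.0003398, so k_eq = 2943 N/m.
ω_n = √(k_eq/m) = √(2943/45.1) = 8.078 rad/s.
Critical damping c_c = 2√(k_eq·m) = 2√(2943 × 45.1) = 728.6 N·s/m, so ζ = c/c_c = 365/728.6 = 0.5010.
ω_d = ω_n√(1 − ζ²) = 8.078 × √(1 − 0.251) = 6.991 rad/s.
f_d = ω_d/(2π) = 1.113 Hz.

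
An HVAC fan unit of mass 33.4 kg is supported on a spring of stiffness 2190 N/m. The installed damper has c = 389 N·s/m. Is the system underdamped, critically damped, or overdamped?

underdamped

c_c = 2√(k·m) = 540.9 N·s/m; ζ = c/c_c = 389/540.9 = 0.719.
Since ζ < 1 the system is underdamped.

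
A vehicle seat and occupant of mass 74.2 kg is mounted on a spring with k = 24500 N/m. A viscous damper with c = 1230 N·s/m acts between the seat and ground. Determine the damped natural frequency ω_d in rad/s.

16.2 rad/s

ω_n = √(k/m) = √(24500/74.2) = 18.17 rad/s.
Critical damping c_c = 2√(k·m) = 2√(24500 × 74.2) = 2697 N·s/m, so ζ = c/c_c = 1230/2697 = 0.4561.
ω_d = ω_n√(1 − ζ²) = 18.17 × √(1 − 0.208) = 16.17 rad/s.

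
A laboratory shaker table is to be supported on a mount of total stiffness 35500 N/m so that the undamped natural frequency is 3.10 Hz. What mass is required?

93.6 kg

ω_n = 2πf_n = 2π × 3.10 = 19.48 rad/s.
m = k/ω_n² = 35500/19.48² = 35500/379.4 = 93.57 kg.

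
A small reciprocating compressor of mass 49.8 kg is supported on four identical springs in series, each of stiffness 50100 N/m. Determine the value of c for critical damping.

Series springs: 1/k_eq = 4/50100, so k_eq = 50100/4 = 12520 N/m.
c_c = 2√(k_eq·m) = 2√(12520 × 49.8) = 2 × 789.8 = 1580 N·s/m.

1580 N·s/m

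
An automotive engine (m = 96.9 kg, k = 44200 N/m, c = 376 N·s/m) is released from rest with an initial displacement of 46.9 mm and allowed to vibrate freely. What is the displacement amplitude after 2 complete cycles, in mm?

14.9 mm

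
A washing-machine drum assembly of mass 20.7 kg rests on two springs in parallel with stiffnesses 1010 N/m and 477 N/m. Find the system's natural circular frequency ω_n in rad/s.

Parallel springs add: k_eq = 1010 + 477 = 1487 N/m.
ω_n = √(k_eq/m) = √(1487/20.7) = √71.84 = 8.476 rad/s.

8.48 rad/s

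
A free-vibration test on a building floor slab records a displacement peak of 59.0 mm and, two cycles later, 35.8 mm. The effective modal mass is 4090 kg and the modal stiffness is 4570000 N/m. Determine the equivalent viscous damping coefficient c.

10900 N·s/m

Logarithmic decrement δ = (1/n)·ln(x₀/x_n) = (1/2)·ln(59.0/35.8) = (1/2)·ln(1.648) = 0.2498.
ζ = δ/√(4π² + δ²) = 0.2498/√(39.48 + 0.0624) = 0.2498/6.288 = 0.03972.
c = ζ · 2√(km) = 0.03972 × 2√(4570000 × 4090) = 0.03972 × 273400 = 10860 N·s/m.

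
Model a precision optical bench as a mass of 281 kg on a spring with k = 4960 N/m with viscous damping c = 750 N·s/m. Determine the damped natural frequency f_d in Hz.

0.634 Hz

ω_n = √(k/m) = √(4960/281) = 4.201 rad/s.
Critical damping c_c = 2√(k·m) = 2√(4960 × 281) = 2361 N·s/m, so ζ = c/c_c = 750/2361 = 0.3176.
ω_d = ω_n√(1 − ζ²) = 4.201 × √(1 − 0.101) = 3.984 rad/s.
f_d = ω_d/(2π) = 0.6340 Hz.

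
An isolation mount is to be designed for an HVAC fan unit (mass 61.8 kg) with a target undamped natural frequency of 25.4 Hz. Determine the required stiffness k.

1570000 N/m

ω_n = 2πf_n = 2π × 25.4 = 159.6 rad/s.
k = m·ω_n² = 61.8 × 159.6² = 61.8 × 25470 = 1574000 N/m.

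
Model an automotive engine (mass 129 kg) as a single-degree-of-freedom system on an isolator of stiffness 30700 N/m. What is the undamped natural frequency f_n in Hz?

ω_n = √(k/m) = √(30700/129) = √238.0 = 15.43 rad/s.
f_n = ω_n/(2π) = 15.43/6.283 = 2.455 Hz.

2.46 Hz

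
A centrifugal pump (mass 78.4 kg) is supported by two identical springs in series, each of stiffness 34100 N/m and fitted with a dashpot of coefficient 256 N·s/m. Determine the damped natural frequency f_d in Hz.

2.33 Hz

Series springs: 1/k_eq = 2/34100, so k_eq = 34100/2 = 17050 N/m.
ω_n = √(k_eq/m) = √(17050/78.4) = 14.75 rad/s.
Critical damping c_c = 2√(k_eq·m) = 2√(17050 × 78.4) = 2312 N·s/m, so ζ = c/c_c = 256/2312 = 0.1107.
ω_d = ω_n√(1 − ζ²) = 14.75 × √(1 − 0.0123) = 14.66 rad/s.
f_d = ω_d/(2π) = 2.333 Hz.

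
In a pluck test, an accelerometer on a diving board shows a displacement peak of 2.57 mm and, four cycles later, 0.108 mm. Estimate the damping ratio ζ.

0.125

Logarithmic decrement δ = (1/n)·ln(x₀/x_n) = (1/4)·ln(2.57/0.108) = (1/4)·ln(23.80) = 0.7924.
ζ = δ/√(4π² + δ²) = 0.7924/√(39.48 + 0.628) = 0.7924/6.333 = 0.1251.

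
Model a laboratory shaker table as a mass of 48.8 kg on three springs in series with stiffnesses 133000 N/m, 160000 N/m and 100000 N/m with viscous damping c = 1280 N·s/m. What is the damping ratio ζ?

0.447

Series springs: 1/k_eq = 1/133000 + 1/160000 + 1/100000 = 2.377×10^-5, so k_eq = 42070 N/m.
ω_n = √(k_eq/m) = √(42070/48.8) = 29.36 rad/s.
Critical damping c_c = 2√(k_eq·m) = 2√(42070 × 48.8) = 2866 N·s/m, so ζ = c/c_c = 1280/2866 = 0.4467.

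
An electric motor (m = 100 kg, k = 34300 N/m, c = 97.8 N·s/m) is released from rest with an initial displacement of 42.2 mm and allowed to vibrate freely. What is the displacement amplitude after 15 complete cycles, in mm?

ζ = c/(2√(km)) = 97.8/(2√(34300 × 100)) = 97.8/3704 = 0.02640.
Logarithmic decrement δ = 2πζ/√(1 − ζ²) = 2π × 0.02640/√(1 − 0.000697) = 0.1660.
After n cycles, x_n/x₀ = e^(−nδ), so x_15 = 42.2 × e^(−15 × 0.1660) = 42.2 × 0.08296 = 3.501 mm.

3.50 mm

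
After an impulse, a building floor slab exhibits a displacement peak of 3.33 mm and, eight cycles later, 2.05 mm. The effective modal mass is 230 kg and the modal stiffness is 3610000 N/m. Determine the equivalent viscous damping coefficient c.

556 N·s/m

Logarithmic decrement δ = (1/n)·ln(x₀/x_n) = (1/8)·ln(3.33/2.05) = (1/8)·ln(1.624) = 0.06064.
ζ = δ/√(4π² + δ²) = 0.06064/√(39.48 + 0.00368) = 0.06064/6.283 = 0.009651.
c = ζ · 2√(km) = 0.009651 × 2√(3610000 × 230) = 0.009651 × 57630 = 556.2 N·s/m.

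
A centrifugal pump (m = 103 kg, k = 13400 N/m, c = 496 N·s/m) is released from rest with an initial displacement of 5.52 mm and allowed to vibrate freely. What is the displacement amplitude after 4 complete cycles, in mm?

0.0242 mm

ζ = c/(2√(km)) = 496/(2√(13400 × 103)) = 496/2350 = 0.2111.
Logarithmic decrement δ = 2πζ/√(1 − ζ²) = 2π × 0.2111/√(1 − 0.0446) = 1.357.
After n cycles, x_n/x₀ = e^(−nδ), so x_4 = 5.52 × e^(−4 × 1.357) = 5.52 × 0.004393 = 0.02425 mm.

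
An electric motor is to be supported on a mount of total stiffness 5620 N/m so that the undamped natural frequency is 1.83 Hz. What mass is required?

ω_n = 2πf_n = 2π × 1.83 = 11.50 rad/s.
m = k/ω_n² = 5620/11.50² = 5620/132.2 = 42.51 kg.

42.5 kg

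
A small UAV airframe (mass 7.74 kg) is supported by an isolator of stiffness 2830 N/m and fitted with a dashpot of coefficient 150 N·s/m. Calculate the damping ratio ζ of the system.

0.507

ω_n = √(k/m) = √(2830/7.74) = 19.12 rad/s.
Critical damping c_c = 2√(k·m) = 2√(2830 × 7.74) = 296.0 N·s/m, so ζ = c/c_c = 150/296.0 = 0.5068.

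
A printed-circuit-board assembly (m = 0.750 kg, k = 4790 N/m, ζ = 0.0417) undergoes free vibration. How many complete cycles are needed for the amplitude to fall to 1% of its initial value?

18 cycles

Logarithmic decrement δ = 2πζ/√(1 − ζ²) = 2π × 0.04170/√(1 − 0.00174) = 0.2622.
x_n/x₀ = e^(−nδ) ≤ 0.01; take ln: n ≥ ln(1/0.01)/δ = 4.605/0.2622 = 17.56.
So 18 complete cycles are required.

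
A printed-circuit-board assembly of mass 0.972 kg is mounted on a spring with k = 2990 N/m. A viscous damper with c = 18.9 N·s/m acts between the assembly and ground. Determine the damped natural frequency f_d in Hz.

ω_n = √(k/m) = √(2990/0.972) = 55.46 rad/s.
Critical damping c_c = 2√(k·m) = 2√(2990 × 0.972) = 107.8 N·s/m, so ζ = c/c_c = 18.9/107.8 = 0.1753.
ω_d = ω_n√(1 − ζ²) = 55.46 × √(1 − 0.0307) = 54.60 rad/s.
f_d = ω_d/(2π) = 8.691 Hz.

8.69 Hz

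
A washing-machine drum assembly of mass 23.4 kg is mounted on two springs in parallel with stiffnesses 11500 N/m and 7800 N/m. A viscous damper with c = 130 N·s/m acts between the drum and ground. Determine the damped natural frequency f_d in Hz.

4.55 Hz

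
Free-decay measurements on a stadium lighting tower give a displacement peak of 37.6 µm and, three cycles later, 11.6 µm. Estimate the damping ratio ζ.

Logarithmic decrement δ = (1/n)·ln(x₀/x_n) = (1/3)·ln(37.6/11.6) = (1/3)·ln(3.241) = 0.3920.
ζ = δ/√(4π² + δ²) = 0.3920/√(39.48 + 0.154) = 0.3920/6.295 = 0.06227.

0.0623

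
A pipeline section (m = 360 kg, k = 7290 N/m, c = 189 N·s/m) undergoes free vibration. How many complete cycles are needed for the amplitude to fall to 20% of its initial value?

ζ = c/(2√(km)) = 189/(2√(7290 × 360)) = 189/3240 = 0.05833.
Logarithmic decrement δ = 2πζ/√(1 − ζ²) = 2π × 0.05833/√(1 − 0.00340) = 0.3671.
x_n/x₀ = e^(−nδ) ≤ 0.2; take ln: n ≥ ln(1/0.2)/δ = 1.609/0.3671 = 4.384.
So 5 complete cycles are required.

5 cycles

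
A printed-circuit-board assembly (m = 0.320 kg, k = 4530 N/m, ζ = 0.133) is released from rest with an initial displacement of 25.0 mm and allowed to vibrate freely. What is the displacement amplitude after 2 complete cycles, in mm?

Logarithmic decrement δ = 2πζ/√(1 − ζ²) = 2π × 0.1330/√(1 − 0.0177) = 0.8432.
After n cycles, x_n/x₀ = e^(−nδ), so x_2 = 25.0 × e^(−2 × 0.8432) = 25.0 × 0.1852 = 4.630 mm.

4.63 mm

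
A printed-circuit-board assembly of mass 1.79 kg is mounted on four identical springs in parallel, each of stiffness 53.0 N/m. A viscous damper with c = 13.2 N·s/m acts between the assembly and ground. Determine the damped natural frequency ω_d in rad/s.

Parallel springs add: k_eq = 4 × 53.0 = 212.0 N/m.
ω_n = √(k_eq/m) = √(212.0/1.79) = 10.88 rad/s.
Critical damping c_c = 2√(k_eq·m) = 2√(212.0 × 1.79) = 38.96 N·s/m, so ζ = c/c_c = 13.2/38.96 = 0.3388.
ω_d = ω_n√(1 − ζ²) = 10.88 × √(1 − 0.115) = 10.24 rad/s.

10.2 rad/s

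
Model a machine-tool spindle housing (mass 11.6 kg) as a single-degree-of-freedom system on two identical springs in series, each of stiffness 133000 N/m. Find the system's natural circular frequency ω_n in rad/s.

75.7 rad/s

Series springs: 1/k_eq = 2/133000, so k_eq = 133000/2 = 66500 N/m.
ω_n = √(k_eq/m) = √(66500/11.6) = √5733 = 75.71 rad/s.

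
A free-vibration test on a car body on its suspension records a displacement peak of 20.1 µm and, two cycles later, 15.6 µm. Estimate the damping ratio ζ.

0.0202

Logarithmic decrement δ = (1/n)·ln(x₀/x_n) = (1/2)·ln(20.1/15.6) = (1/2)·ln(1.288) = 0.1267.
ζ = δ/√(4π² + δ²) = 0.1267/√(39.48 + 0.0161) = 0.1267/6.284 = 0.02016.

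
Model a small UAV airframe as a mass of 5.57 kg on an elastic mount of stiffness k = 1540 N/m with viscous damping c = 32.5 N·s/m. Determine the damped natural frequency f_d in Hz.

ω_n = √(k/m) = √(1540/5.57) = 16.63 rad/s.
Critical damping c_c = 2√(k·m) = 2√(1540 × 5.57) = 185.2 N·s/m, so ζ = c/c_c = 32.5/185.2 = 0.1755.
ω_d = ω_n√(1 − ζ²) = 16.63 × √(1 − 0.0308) = 16.37 rad/s.
f_d = ω_d/(2π) = 2.605 Hz.

2.61 Hz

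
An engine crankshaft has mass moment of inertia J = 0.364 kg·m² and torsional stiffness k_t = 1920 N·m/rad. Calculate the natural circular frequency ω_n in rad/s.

72.6 rad/s

ω_n = √(k_t/J) = √(1920/0.364) = √5275 = 72.63 rad/s.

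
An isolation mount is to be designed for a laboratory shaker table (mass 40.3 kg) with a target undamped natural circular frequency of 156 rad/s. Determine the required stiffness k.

k = m·ω_n² = 40.3 × 156.0² = 40.3 × 24340 = 980700 N/m.

981000 N/m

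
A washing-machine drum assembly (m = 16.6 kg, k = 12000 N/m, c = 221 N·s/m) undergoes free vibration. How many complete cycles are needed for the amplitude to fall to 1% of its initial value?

3 cycles

ζ = c/(2√(km)) = 221/(2√(12000 × 16.6)) = 221/892.6 = 0.2476.
Logarithmic decrement δ = 2πζ/√(1 − ζ²) = 2π × 0.2476/√(1 − 0.0613) = 1.606.
x_n/x₀ = e^(−nδ) ≤ 0.01; take ln: n ≥ ln(1/0.01)/δ = 4.605/1.606 = 2.868.
So 3 complete cycles are required.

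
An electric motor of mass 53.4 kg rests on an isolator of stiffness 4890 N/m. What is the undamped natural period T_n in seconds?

0.657 s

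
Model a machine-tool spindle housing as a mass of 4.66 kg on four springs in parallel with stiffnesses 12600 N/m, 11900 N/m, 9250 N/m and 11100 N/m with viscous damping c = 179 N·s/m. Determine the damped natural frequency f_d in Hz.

15.3 Hz

Parallel springs add: k_eq = 12600 + 11900 + 9250 + 11100 = 44850 N/m.
ω_n = √(k_eq/m) = √(44850/4.66) = 98.10 rad/s.
Critical damping c_c = 2√(k_eq·m) = 2√(44850 × 4.66) = 914.3 N·s/m, so ζ = c/c_c = 179/914.3 = 0.1958.
ω_d = ω_n√(1 − ζ²) = 98.10 × √(1 − 0.0383) = 96.21 rad/s.
f_d = ω_d/(2π) = 15.31 Hz.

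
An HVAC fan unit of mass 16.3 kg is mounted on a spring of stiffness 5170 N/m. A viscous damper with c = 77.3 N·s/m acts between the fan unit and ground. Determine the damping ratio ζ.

ω_n = √(k/m) = √(5170/16.3) = 17.81 rad/s.
Critical damping c_c = 2√(k·m) = 2√(5170 × 16.3) = 580.6 N·s/m, so ζ = c/c_c = 77.3/580.6 = 0.1331.

0.133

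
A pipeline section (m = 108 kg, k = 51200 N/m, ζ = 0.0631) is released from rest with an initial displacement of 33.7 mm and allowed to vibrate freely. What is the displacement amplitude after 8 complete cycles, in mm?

1.40 mm

Logarithmic decrement δ = 2πζ/√(1 − ζ²) = 2π × 0.06310/√(1 − 0.00398) = 0.3973.
After n cycles, x_n/x₀ = e^(−nδ), so x_8 = 33.7 × e^(−8 × 0.3973) = 33.7 × 0.04167 = 1.404 mm.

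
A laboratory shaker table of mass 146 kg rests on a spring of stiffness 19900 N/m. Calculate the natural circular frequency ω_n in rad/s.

ω_n = √(k/m) = √(19900/146) = √136.3 = 11.67 rad/s.

11.7 rad/s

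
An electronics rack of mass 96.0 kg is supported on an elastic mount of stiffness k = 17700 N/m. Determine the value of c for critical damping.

c_c = 2√(k·m) = 2√(17700 × 96.0) = 2 × 1304 = 2607 N·s/m.

2610 N·s/m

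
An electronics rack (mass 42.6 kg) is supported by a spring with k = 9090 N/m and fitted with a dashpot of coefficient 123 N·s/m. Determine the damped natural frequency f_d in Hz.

2.31 Hz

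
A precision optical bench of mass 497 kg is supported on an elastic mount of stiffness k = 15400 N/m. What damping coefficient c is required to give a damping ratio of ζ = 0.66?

c_c = 2√(k·m) = 2√(15400 × 497) = 5533 N·s/m.
c = ζ·c_c = 0.66 × 5533 = 3652 N·s/m.

3650 N·s/m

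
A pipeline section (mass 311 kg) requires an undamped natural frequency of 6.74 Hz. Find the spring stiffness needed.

558000 N/m

ω_n = 2πf_n = 2π × 6.74 = 42.35 rad/s.
k = m·ω_n² = 311 × 42.35² = 311 × 1793 = 557800 N/m.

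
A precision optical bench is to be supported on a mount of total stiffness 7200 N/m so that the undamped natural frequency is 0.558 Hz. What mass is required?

586 kg

ω_n = 2πf_n = 2π × 0.558 = 3.506 rad/s.
m = k/ω_n² = 7200/3.506² = 7200/12.29 = 585.7 kg.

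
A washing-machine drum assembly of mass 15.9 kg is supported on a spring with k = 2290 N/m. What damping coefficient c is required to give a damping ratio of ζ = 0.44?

168 N·s/m

c_c = 2√(k·m) = 2√(2290 × 15.9) = 381.6 N·s/m.
c = ζ·c_c = 0.44 × 381.6 = 167.9 N·s/m.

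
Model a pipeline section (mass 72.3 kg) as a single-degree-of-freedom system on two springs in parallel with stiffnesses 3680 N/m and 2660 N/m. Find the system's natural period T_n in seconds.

0.671 s

Parallel springs add: k_eq = 3680 + 2660 = 6340 N/m.
ω_n = √(k_eq/m) = √(6340/72.3) = √87.69 = 9.364 rad/s.
T_n = 2π/ω_n = 6.283/9.364 = 0.6710 s.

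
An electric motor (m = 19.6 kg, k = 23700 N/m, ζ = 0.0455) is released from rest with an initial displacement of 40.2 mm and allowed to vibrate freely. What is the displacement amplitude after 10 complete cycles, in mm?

2.30 mm

Logarithmic decrement δ = 2πζ/√(1 − ζ²) = 2π × 0.04550/√(1 − 0.00207) = 0.2862.
After n cycles, x_n/x₀ = e^(−nδ), so x_10 = 40.2 × e^(−10 × 0.2862) = 40.2 × 0.05717 = 2.298 mm.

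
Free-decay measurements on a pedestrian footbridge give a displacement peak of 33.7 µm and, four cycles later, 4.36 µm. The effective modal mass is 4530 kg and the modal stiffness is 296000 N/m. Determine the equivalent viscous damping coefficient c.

5940 N·s/m

Logarithmic decrement δ = (1/n)·ln(x₀/x_n) = (1/4)·ln(33.7/4.36) = (1/4)·ln(7.729) = 0.5113.
ζ = δ/√(4π² + δ²) = 0.5113/√(39.48 + 0.261) = 0.5113/6.304 = 0.08110.
c = ζ · 2√(km) = 0.08110 × 2√(296000 × 4530) = 0.08110 × 73240 = 5940 N·s/m.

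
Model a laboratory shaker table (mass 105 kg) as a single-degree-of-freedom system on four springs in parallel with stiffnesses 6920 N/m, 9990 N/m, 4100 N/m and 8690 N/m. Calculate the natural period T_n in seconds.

0.374 s

Parallel springs add: k_eq = 6920 + 9990 + 4100 + 8690 = 29700 N/m.
ω_n = √(k_eq/m) = √(29700/105) = √282.9 = 16.82 rad/s.
T_n = 2π/ω_n = 6.283/16.82 = 0.3736 s.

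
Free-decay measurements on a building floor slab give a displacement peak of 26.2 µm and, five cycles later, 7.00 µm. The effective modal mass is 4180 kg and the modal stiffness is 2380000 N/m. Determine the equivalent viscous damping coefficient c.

8370 N·s/m

Logarithmic decrement δ = (1/n)·ln(x₀/x_n) = (1/5)·ln(26.2/7.00) = (1/5)·ln(3.743) = 0.2640.
ζ = δ/√(4π² + δ²) = 0.2640/√(39.48 + 0.0697) = 0.2640/6.289 = 0.04198.
c = ζ · 2√(km) = 0.04198 × 2√(2380000 × 4180) = 0.04198 × 199500 = 8373 N·s/m.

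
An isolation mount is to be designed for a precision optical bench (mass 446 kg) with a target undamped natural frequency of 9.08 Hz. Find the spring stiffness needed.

ω_n = 2πf_n = 2π × 9.08 = 57.05 rad/s.
k = m·ω_n² = 446 × 57.05² = 446 × 3255 = 1452000 N/m.

1450000 N/m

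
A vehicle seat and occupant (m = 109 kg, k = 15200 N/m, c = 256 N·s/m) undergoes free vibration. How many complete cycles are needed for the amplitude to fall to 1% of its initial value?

8 cycles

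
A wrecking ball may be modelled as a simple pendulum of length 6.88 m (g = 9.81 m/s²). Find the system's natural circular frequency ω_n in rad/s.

1.19 rad/s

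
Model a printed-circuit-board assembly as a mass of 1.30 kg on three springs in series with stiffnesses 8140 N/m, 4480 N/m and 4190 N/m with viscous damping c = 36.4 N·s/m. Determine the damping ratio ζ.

Series springs: 1/k_eq = 1/8140 + 1/4480 + 1/4190 = 0.0005847, so k_eq = 1710 N/m.
ω_n = √(k_eq/m) = √(1710/1.30) = 36.27 rad/s.
Critical damping c_c = 2√(k_eq·m) = 2√(1710 × 1.30) = 94.30 N·s/m, so ζ = c/c_c = 36.4/94.30 = 0.3860.

0.386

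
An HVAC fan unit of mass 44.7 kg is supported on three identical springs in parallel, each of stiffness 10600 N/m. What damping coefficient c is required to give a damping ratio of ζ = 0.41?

Parallel springs add: k_eq = 3 × 10600 = 31800 N/m.
c_c = 2√(k_eq·m) = 2√(31800 × 44.7) = 2384 N·s/m.
c = ζ·c_c = 0.41 × 2384 = 977.6 N·s/m.

978 N·s/m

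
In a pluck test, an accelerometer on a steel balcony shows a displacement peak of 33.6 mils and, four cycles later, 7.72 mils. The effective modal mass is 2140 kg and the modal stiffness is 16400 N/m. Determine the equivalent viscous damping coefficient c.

Logarithmic decrement δ = (1/n)·ln(x₀/x_n) = (1/4)·ln(33.6/7.72) = (1/4)·ln(4.352) = 0.3677.
ζ = δ/√(4π² + δ²) = 0.3677/√(39.48 + 0.135) = 0.3677/6.294 = 0.05842.
c = ζ · 2√(km) = 0.05842 × 2√(16400 × 2140) = 0.05842 × 11850 = 692.2 N·s/m.

692 N·s/m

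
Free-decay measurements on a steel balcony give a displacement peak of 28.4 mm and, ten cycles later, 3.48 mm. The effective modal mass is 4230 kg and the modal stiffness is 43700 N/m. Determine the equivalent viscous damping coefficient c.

908 N·s/m

Logarithmic decrement δ = (1/n)·ln(x₀/x_n) = (1/10)·ln(28.4/3.48) = (1/10)·ln(8.161) = 0.2099.
ζ = δ/√(4π² + δ²) = 0.2099/√(39.48 + 0.0441) = 0.2099/6.287 = 0.03339.
c = ζ · 2√(km) = 0.03339 × 2√(43700 × 4230) = 0.03339 × 27190 = 908.0 N·s/m.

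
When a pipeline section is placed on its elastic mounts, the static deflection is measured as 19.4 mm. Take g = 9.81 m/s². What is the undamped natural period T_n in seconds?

ω_n = √(g/δ_st) = √(9.81/0.0194) = √505.7 = 22.49 rad/s.
T_n = 2π/ω_n = 6.283/22.49 = 0.2794 s.

0.279 s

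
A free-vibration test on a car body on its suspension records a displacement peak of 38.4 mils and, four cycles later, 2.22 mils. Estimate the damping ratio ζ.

0.113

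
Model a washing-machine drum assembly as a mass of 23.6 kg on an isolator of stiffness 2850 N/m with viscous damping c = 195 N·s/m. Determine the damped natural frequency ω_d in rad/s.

ω_n = √(k/m) = √(2850/23.6) = 10.99 rad/s.
Critical damping c_c = 2√(k·m) = 2√(2850 × 23.6) = 518.7 N·s/m, so ζ = c/c_c = 195/518.7 = 0.3759.
ω_d = ω_n√(1 − ζ²) = 10.99 × √(1 − 0.141) = 10.18 rad/s.

10.2 rad/s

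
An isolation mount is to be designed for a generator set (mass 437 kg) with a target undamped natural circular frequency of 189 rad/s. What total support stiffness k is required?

15600000 N/m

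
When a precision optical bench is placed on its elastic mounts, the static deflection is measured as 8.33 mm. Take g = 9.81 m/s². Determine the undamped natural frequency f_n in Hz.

ω_n = √(g/δ_st) = √(9.81/0.00833) = √1178 = 34.32 rad/s.
f_n = ω_n/(2π) = 34.32/6.283 = 5.462 Hz.

5.46 Hz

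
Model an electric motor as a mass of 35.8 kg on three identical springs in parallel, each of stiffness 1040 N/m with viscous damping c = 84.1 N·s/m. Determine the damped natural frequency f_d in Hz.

Parallel springs add: k_eq = 3 × 1040 = 3120 N/m.
ω_n = √(k_eq/m) = √(3120/35.8) = 9.335 rad/s.
Critical damping c_c = 2√(k_eq·m) = 2√(3120 × 35.8) = 668.4 N·s/m, so ζ = c/c_c = 84.1/668.4 = 0.1258.
ω_d = ω_n√(1 − ζ²) = 9.335 × √(1 − 0.0158) = 9.261 rad/s.
f_d = ω_d/(2π) = 1.474 Hz.

1.47 Hz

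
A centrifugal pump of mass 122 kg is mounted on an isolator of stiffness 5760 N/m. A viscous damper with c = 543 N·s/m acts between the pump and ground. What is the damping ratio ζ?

0.324

ω_n = √(k/m) = √(5760/122) = 6.871 rad/s.
Critical damping c_c = 2√(k·m) = 2√(5760 × 122) = 1677 N·s/m, so ζ = c/c_c = 543/1677 = 0.3239.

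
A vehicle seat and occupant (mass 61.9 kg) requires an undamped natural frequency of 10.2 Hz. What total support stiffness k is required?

ω_n = 2πf_n = 2π × 10.2 = 64.09 rad/s.
k = m·ω_n² = 61.9 × 64.09² = 61.9 × 4107 = 254200 N/m.

254000 N/m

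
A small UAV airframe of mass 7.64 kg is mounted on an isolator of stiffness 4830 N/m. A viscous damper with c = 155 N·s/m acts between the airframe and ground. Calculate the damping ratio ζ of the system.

0.403

ω_n = √(k/m) = √(4830/7.64) = 25.14 rad/s.
Critical damping c_c = 2√(k·m) = 2√(4830 × 7.64) = 384.2 N·s/m, so ζ = c/c_c = 155/384.2 = 0.4034.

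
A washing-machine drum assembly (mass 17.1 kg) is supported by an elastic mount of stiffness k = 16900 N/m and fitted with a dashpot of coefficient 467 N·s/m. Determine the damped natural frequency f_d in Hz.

4.51 Hz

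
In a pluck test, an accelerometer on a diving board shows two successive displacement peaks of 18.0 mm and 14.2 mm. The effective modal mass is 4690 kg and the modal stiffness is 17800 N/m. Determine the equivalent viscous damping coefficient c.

689 N·s/m

Logarithmic decrement δ = (1/n)·ln(x₀/x_n) = (1/1)·ln(18.0/14.2) = (1/1)·ln(1.268) = 0.2371.
ζ = δ/√(4π² + δ²) = 0.2371/√(39.48 + 0.0562) = 0.2371/6.288 = 0.03771.
c = ζ · 2√(km) = 0.03771 × 2√(17800 × 4690) = 0.03771 × 18270 = 689.2 N·s/m.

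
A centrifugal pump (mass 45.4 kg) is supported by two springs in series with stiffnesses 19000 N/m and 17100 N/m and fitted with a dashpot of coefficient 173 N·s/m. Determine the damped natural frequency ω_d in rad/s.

Series springs: 1/k_eq = 1/19000 + 1/17100 = 0.0001111, so k_eq = 9000 N/m.
ω_n = √(k_eq/m) = √(9000/45.4) = 14.08 rad/s.
Critical damping c_c = 2√(k_eq·m) = 2√(9000 × 45.4) = 1278 N·s/m, so ζ = c/c_c = 173/1278 = 0.1353.
ω_d = ω_n√(1 − ζ²) = 14.08 × √(1 − 0.0183) = 13.95 rad/s.

14.0 rad/s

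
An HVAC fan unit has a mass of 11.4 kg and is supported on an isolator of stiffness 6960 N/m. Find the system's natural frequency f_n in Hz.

ω_n = √(k/m) = √(6960/11.4) = √610.5 = 24.71 rad/s.
f_n = ω_n/(2π) = 24.71/6.283 = 3.933 Hz.

3.93 Hz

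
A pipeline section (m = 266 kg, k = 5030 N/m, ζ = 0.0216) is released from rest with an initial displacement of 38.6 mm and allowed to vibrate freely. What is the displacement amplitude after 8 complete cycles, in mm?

Logarithmic decrement δ = 2πζ/√(1 − ζ²) = 2π × 0.02160/√(1 − 0.000467) = 0.1357.
After n cycles, x_n/x₀ = e^(−nδ), so x_8 = 38.6 × e^(−8 × 0.1357) = 38.6 × 0.3376 = 13.03 mm.

13.0 mm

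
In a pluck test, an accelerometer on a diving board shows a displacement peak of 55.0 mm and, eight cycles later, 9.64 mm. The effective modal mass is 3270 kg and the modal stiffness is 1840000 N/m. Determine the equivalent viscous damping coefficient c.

5370 N·s/m

Logarithmic decrement δ = (1/n)·ln(x₀/x_n) = (1/8)·ln(55.0/9.64) = (1/8)·ln(5.705) = 0.2177.
ζ = δ/√(4π² + δ²) = 0.2177/√(39.48 + 0.0474) = 0.2177/6.287 = 0.03462.
c = ζ · 2√(km) = 0.03462 × 2√(1840000 × 3270) = 0.03462 × 155100 = 5371 N·s/m.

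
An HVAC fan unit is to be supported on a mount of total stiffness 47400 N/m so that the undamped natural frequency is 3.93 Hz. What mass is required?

ω_n = 2πf_n = 2π × 3.93 = 24.69 rad/s.
m = k/ω_n² = 47400/24.69² = 47400/609.7 = 77.74 kg.

77.7 kg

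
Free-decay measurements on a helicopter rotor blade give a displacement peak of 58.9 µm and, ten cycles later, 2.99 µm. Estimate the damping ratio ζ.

0.0474

Logarithmic decrement δ = (1/n)·ln(x₀/x_n) = (1/10)·ln(58.9/2.99) = (1/10)·ln(19.70) = 0.2981.
ζ = δ/√(4π² + δ²) = 0.2981/√(39.48 + 0.0888) = 0.2981/6.290 = 0.04738.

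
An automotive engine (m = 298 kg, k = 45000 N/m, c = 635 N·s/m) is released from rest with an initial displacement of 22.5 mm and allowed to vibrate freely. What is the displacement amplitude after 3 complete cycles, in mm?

4.36 mm

ζ = c/(2√(km)) = 635/(2√(45000 × 298)) = 635/7324 = 0.08670.
Logarithmic decrement δ = 2πζ/√(1 − ζ²) = 2π × 0.08670/√(1 − 0.00752) = 0.5468.
After n cycles, x_n/x₀ = e^(−nδ), so x_3 = 22.5 × e^(−3 × 0.5468) = 22.5 × 0.1939 = 4.362 mm.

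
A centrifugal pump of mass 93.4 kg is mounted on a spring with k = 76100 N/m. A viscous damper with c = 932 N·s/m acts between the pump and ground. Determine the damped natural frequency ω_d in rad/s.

28.1 rad/s

ω_n = √(k/m) = √(76100/93.4) = 28.54 rad/s.
Critical damping c_c = 2√(k·m) = 2√(76100 × 93.4) = 5332 N·s/m, so ζ = c/c_c = 932/5332 = 0.1748.
ω_d = ω_n√(1 − ζ²) = 28.54 × √(1 − 0.0306) = 28.10 rad/s.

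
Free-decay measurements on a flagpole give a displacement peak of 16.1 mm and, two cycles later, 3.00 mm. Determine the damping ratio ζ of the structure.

Logarithmic decrement δ = (1/n)·ln(x₀/x_n) = (1/2)·ln(16.1/3.00) = (1/2)·ln(5.367) = 0.8401.
ζ = δ/√(4π² + δ²) = 0.8401/√(39.48 + 0.706) = 0.8401/6.339 = 0.1325.

0.133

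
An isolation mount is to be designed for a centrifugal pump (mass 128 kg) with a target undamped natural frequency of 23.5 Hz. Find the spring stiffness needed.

ω_n = 2πf_n = 2π × 23.5 = 147.7 rad/s.
k = m·ω_n² = 128 × 147.7² = 128 × 21800 = 2791000 N/m.

2790000 N/m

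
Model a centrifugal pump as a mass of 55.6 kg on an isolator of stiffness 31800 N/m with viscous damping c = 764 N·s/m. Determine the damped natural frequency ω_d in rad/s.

ω_n = √(k/m) = √(31800/55.6) = 23.92 rad/s.
Critical damping c_c = 2√(k·m) = 2√(31800 × 55.6) = 2659 N·s/m, so ζ = c/c_c = 764/2659 = 0.2873.
ω_d = ω_n√(1 − ζ²) = 23.92 × √(1 − 0.0825) = 22.91 rad/s.

22.9 rad/s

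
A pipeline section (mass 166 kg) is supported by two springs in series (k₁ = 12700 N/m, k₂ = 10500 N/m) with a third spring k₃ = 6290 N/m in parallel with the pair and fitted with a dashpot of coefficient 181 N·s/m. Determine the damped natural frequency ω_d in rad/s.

8.50 rad/s

Series pair: k_s = k₁k₂/(k₁+k₂) = (12700)(10500)/(12700 + 10500) = 5748 N/m. In parallel with k₃: k_eq = 5748 + 6290 = 12040 N/m.
ω_n = √(k_eq/m) = √(12040/166) = 8.516 rad/s.
Critical damping c_c = 2√(k_eq·m) = 2√(12040 × 166) = 2827 N·s/m, so ζ = c/c_c = 181/2827 = 0.06402.
ω_d = ω_n√(1 − ζ²) = 8.516 × √(1 − 0.00410) = 8.498 rad/s.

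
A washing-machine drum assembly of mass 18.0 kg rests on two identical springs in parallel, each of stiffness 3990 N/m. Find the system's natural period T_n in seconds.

Parallel springs add: k_eq = 2 × 3990 = 7980 N/m.
ω_n = √(k_eq/m) = √(7980/18.0) = √443.3 = 21.06 rad/s.
T_n = 2π/ω_n = 6.283/21.06 = 0.2984 s.

0.298 s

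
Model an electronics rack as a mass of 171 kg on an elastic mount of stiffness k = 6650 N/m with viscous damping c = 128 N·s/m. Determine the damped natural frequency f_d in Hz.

0.991 Hz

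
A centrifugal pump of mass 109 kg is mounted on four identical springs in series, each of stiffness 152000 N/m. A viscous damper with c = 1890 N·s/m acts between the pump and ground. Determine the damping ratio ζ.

0.464

Series springs: 1/k_eq = 4/152000, so k_eq = 152000/4 = 38000 N/m.
ω_n = √(k_eq/m) = √(38000/109) = 18.67 rad/s.
Critical damping c_c = 2√(k_eq·m) = 2√(38000 × 109) = 4070 N·s/m, so ζ = c/c_c = 1890/4070 = 0.4643.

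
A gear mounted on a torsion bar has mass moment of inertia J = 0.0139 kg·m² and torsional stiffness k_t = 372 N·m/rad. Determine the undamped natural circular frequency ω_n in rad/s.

ω_n = √(k_t/J) = √(372/0.0139) = √26760 = 163.6 rad/s.

164 rad/s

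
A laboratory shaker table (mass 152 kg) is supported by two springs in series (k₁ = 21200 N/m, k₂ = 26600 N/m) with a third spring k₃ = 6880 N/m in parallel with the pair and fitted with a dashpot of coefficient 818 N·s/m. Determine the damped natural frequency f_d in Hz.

Series pair: k_s = k₁k₂/(k₁+k₂) = (21200)(26600)/(21200 + 26600) = 11800 N/m. In parallel with k₃: k_eq = 11800 + 6880 = 18680 N/m.
ω_n = √(k_eq/m) = √(18680/152) = 11.09 rad/s.
Critical damping c_c = 2√(k_eq·m) = 2√(18680 × 152) = 3370 N·s/m, so ζ = c/c_c = 818/3370 = 0.2427.
ω_d = ω_n√(1 − ζ²) = 11.09 × √(1 − 0.0589) = 10.75 rad/s.
f_d = ω_d/(2π) = 1.711 Hz.

1.71 Hz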